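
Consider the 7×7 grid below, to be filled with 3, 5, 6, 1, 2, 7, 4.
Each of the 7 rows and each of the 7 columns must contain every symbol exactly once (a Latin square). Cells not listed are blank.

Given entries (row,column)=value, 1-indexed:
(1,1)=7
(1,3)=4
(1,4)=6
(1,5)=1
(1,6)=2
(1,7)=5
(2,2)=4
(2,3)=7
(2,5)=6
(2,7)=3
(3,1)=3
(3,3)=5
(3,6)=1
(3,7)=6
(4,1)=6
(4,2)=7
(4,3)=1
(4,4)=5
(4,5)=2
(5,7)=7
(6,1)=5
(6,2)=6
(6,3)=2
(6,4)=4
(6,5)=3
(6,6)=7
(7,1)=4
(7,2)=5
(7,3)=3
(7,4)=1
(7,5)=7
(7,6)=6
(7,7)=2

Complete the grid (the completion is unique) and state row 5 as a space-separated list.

2 1 6 3 5 4 7

Row 5, column 3: row 5 has {7} and column 3 has {3, 5, 1, 2, 7, 4}, leaving only 6.
Row 1, column 2: row 1 has {5, 6, 1, 2, 7, 4} and column 2 has {5, 6, 7, 4}, leaving only 3.
Row 2, column 4: row 2 has {3, 6, 7, 4} and column 4 has {5, 6, 1, 4}, leaving only 2.
Row 5, column 4: row 5 has {6, 7} and column 4 has {5, 6, 1, 2, 4}, leaving only 3.
Row 2, column 1: row 2 has {3, 6, 2, 7, 4} and column 1 has {3, 5, 6, 7, 4}, leaving only 1.
Row 5, column 1: row 5 has {3, 6, 7} and column 1 has {3, 5, 6, 1, 7, 4}, leaving only 2.
Row 5, column 2: row 5 has {3, 6, 2, 7} and column 2 has {3, 5, 6, 7, 4}, leaving only 1.
Row 2, column 6: row 2 has {3, 6, 1, 2, 7, 4} and column 6 has {6, 1, 2, 7}, leaving only 5.
Row 5, column 6: row 5 has {3, 6, 1, 2, 7} and column 6 has {5, 6, 1, 2, 7}, leaving only 4.
Row 5, column 5: row 5 has {3, 6, 1, 2, 7, 4} and column 5 has {3, 6, 1, 2, 7}, leaving only 5.
So row 5 reads: 2 1 6 3 5 4 7.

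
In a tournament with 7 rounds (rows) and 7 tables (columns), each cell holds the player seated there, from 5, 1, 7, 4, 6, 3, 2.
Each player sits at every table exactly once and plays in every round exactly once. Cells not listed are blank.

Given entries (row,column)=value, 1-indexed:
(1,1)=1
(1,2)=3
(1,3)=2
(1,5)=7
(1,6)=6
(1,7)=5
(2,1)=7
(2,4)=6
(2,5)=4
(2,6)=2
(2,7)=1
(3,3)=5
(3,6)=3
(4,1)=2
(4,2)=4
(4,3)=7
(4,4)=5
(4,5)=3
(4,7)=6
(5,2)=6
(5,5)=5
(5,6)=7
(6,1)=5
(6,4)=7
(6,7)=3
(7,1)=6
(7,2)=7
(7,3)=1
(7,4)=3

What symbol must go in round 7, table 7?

4

Round 1, table 4: round 1 has {5, 1, 7, 6, 3, 2} and table 4 has {5, 7, 6, 3}, leaving only 4.
Round 2, table 2: round 2 has {1, 7, 4, 6, 2} and table 2 has {7, 4, 6, 3}, leaving only 5.
Round 2, table 3: round 2 has {5, 1, 7, 4, 6, 2} and table 3 has {5, 1, 7, 2}, leaving only 3.
Round 3, table 1: round 3 has {5, 3} and table 1 has {5, 1, 7, 6, 2}, leaving only 4.
Round 4, table 6: round 4 has {5, 7, 4, 6, 3, 2} and table 6 has {7, 6, 3, 2}, leaving only 1.
Round 5, table 1: round 5 has {5, 7, 6} and table 1 has {5, 1, 7, 4, 6, 2}, leaving only 3.
Round 5, table 3: round 5 has {5, 7, 6, 3} and table 3 has {5, 1, 7, 3, 2}, leaving only 4.
Round 5, table 7: round 5 has {5, 7, 4, 6, 3} and table 7 has {5, 1, 6, 3}, leaving only 2.
Round 7 already has {1, 7, 6, 3} and table 7 already has {5, 1, 6, 3, 2}, so round 7, table 7 must be 4.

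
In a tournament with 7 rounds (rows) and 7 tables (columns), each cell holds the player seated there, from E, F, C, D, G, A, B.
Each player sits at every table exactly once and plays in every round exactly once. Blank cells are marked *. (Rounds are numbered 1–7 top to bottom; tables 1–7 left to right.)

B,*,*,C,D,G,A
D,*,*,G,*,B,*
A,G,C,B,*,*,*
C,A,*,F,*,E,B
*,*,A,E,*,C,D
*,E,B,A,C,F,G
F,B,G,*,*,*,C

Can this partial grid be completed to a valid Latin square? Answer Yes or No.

Round 6, table 1: round 6 together with table 1 already contain {E, F, C, D, G, A, B} — every symbol — so nothing can go there. The grid has no valid completion.

No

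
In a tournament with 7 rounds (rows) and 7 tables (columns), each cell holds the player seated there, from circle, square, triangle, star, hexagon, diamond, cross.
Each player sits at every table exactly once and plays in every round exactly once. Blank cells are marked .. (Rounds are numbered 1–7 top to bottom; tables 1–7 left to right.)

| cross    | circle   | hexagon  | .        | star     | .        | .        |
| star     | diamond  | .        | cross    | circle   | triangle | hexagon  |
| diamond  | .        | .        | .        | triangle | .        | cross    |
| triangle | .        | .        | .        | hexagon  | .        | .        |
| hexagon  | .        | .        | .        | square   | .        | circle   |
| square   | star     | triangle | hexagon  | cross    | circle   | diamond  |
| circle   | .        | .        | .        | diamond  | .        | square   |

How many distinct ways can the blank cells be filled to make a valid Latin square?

Round 1, table 4: eliminating its round and table leaves {square, triangle, diamond}.
Round 1, table 6: eliminating its round and table leaves {square, diamond}.
Round 1, table 7: eliminating its round and table leaves {triangle}.
Round 2, table 3: eliminating its round and table leaves {square}.
Round 3, table 2: eliminating its round and table leaves {square, hexagon}.
Round 3, table 3: eliminating its round and table leaves {circle, square, star}.
Round 3, table 4: eliminating its round and table leaves {circle, square, star}.
Round 3, table 6: eliminating its round and table leaves {square, star, hexagon}.
Round 4, table 2: eliminating its round and table leaves {square, cross}.
Round 4, table 3: eliminating its round and table leaves {circle, square, star, diamond, cross}.
Round 4, table 4: eliminating its round and table leaves {circle, square, star, diamond}.
Round 4, table 6: eliminating its round and table leaves {square, star, diamond, cross}.
Round 4, table 7: eliminating its round and table leaves {star}.
Round 5, table 2: eliminating its round and table leaves {triangle, cross}.
Round 5, table 3: eliminating its round and table leaves {star, diamond, cross}.
Round 5, table 4: eliminating its round and table leaves {triangle, star, diamond}.
Round 5, table 6: eliminating its round and table leaves {star, diamond, cross}.
Round 7, table 2: eliminating its round and table leaves {triangle, hexagon, cross}.
Round 7, table 3: eliminating its round and table leaves {star, cross}.
Round 7, table 4: eliminating its round and table leaves {triangle, star}.
Round 7, table 6: eliminating its round and table leaves {star, hexagon, cross}.
Enumerating the assignments across these blanks that avoid any round or table repeat gives 9 completions.

9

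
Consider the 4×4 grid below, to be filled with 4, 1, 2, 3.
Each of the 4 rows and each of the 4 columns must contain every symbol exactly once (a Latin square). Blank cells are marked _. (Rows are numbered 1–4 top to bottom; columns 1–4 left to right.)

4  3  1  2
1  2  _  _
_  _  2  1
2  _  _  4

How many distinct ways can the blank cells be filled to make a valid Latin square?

Row 2, column 3: eliminating its row and column leaves {4, 3}.
Row 2, column 4: eliminating its row and column leaves {3}.
Row 3, column 1: eliminating its row and column leaves {3}.
Row 3, column 2: eliminating its row and column leaves {4}.
Row 4, column 2: eliminating its row and column leaves {1}.
Row 4, column 3: eliminating its row and column leaves {3}.
Only one assignment across all blanks avoids any row or column repeat, giving 1 completion.

1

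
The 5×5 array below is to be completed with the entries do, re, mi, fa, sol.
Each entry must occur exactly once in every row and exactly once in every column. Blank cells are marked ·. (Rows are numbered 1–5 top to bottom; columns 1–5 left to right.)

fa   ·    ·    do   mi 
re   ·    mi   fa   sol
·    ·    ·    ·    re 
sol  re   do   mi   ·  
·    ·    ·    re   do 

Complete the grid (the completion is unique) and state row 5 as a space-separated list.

mi fa sol re do

Row 5, column 1: row 5 has {do, re} and column 1 has {re, fa, sol}, leaving only mi.
Row 1, column 2: row 1 has {do, mi, fa} and column 2 has {re}, leaving only sol.
Row 5, column 2: row 5 has {do, re, mi} and column 2 has {re, sol}, leaving only fa.
Row 5, column 3: row 5 has {do, re, mi, fa} and column 3 has {do, mi}, leaving only sol.
So row 5 reads: mi fa sol re do.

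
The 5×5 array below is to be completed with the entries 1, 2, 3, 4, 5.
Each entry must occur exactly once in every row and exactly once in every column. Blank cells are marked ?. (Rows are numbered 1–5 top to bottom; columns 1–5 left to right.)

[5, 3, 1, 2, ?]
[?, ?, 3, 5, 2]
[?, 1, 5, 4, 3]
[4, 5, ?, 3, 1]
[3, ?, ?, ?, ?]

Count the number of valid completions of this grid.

1

Row 1, column 5: eliminating its row and column leaves {4}.
Row 2, column 1: eliminating its row and column leaves {1}.
Row 2, column 2: eliminating its row and column leaves {4}.
Row 3, column 1: eliminating its row and column leaves {2}.
Row 4, column 3: eliminating its row and column leaves {2}.
Row 5, column 2: eliminating its row and column leaves {2, 4}.
Row 5, column 3: eliminating its row and column leaves {2, 4}.
Row 5, column 4: eliminating its row and column leaves {1}.
Row 5, column 5: eliminating its row and column leaves {4, 5}.
Only one assignment across all blanks avoids any row or column repeat, giving 1 completion.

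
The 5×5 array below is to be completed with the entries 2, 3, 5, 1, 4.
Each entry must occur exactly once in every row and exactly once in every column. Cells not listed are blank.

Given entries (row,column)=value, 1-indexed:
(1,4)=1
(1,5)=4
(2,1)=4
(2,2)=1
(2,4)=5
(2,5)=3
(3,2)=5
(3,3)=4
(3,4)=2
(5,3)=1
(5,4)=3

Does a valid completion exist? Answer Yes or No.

No row or column among the givens repeats a symbol, and propagating forced cells runs into no contradiction.
One valid completion exists (for instance, 5 2 3 1 4 / 4 1 2 5 3 / 3 5 4 2 1 / 1 3 5 4 2 / 2 4 1 3 5).

Yes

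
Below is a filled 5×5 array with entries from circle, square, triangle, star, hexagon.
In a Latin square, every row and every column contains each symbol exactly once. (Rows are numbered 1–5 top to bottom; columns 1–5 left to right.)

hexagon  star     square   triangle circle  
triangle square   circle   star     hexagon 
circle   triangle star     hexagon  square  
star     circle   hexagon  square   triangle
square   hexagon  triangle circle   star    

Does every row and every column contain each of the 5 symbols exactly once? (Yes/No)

Each row is a permutation of the 5 symbols, and so is each column.

Yes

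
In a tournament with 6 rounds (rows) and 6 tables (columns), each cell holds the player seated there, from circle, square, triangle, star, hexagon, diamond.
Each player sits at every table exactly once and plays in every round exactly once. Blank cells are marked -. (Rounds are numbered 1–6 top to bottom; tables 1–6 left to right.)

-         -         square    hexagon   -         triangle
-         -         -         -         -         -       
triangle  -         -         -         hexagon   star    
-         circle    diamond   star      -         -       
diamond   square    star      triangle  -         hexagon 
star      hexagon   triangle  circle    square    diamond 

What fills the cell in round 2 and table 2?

Round 1, table 1: round 1 has {square, triangle, hexagon} and table 1 has {triangle, star, diamond}, leaving only circle.
Round 3, table 2: round 3 has {triangle, star, hexagon} and table 2 has {circle, square, hexagon}, leaving only diamond.
Round 1, table 2: round 1 has {circle, square, triangle, hexagon} and table 2 has {circle, square, hexagon, diamond}, leaving only star.
Round 2 already has {} and table 2 already has {circle, square, star, hexagon, diamond}, so round 2, table 2 must be triangle.

triangle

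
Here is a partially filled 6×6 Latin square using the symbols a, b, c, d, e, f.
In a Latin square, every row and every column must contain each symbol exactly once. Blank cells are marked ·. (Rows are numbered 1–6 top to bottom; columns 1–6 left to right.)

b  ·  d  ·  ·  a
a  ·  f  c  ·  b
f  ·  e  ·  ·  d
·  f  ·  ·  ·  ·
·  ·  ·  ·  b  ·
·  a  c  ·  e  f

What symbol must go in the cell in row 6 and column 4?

Row 2, column 5: row 2 has {a, b, c, f} and column 5 has {b, e}, leaving only d.
Row 2, column 2: row 2 has {a, b, c, d, f} and column 2 has {a, f}, leaving only e.
Row 1, column 2: row 1 has {a, b, d} and column 2 has {a, e, f}, leaving only c.
Row 1, column 5: row 1 has {a, b, c, d} and column 5 has {b, d, e}, leaving only f.
Row 1, column 4: row 1 has {a, b, c, d, f} and column 4 has {c}, leaving only e.
Row 3, column 2: row 3 has {d, e, f} and column 2 has {a, c, e, f}, leaving only b.
Row 3, column 4: row 3 has {b, d, e, f} and column 4 has {c, e}, leaving only a.
Row 3, column 5: row 3 has {a, b, d, e, f} and column 5 has {b, d, e, f}, leaving only c.
Row 4, column 5: row 4 has {f} and column 5 has {b, c, d, e, f}, leaving only a.
Row 4, column 3: row 4 has {a, f} and column 3 has {c, d, e, f}, leaving only b.
Row 4, column 4: row 4 has {a, b, f} and column 4 has {a, c, e}, leaving only d.
Row 6 already has {a, c, e, f} and column 4 already has {a, c, d, e}, so row 6, column 4 must be b.

b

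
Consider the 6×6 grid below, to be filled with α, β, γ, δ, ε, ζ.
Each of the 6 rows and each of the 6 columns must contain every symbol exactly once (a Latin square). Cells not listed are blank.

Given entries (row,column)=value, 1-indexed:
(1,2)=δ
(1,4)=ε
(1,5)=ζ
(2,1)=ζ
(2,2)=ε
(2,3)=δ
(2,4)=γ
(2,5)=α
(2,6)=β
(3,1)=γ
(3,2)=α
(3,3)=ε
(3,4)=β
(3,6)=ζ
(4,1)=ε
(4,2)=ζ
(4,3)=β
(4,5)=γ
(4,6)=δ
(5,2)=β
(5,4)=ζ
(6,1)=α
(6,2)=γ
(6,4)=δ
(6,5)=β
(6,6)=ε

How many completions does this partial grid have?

2

Row 1, column 1: eliminating its row and column leaves {β}.
Row 1, column 3: eliminating its row and column leaves {α, γ}.
Row 1, column 6: eliminating its row and column leaves {α, γ}.
Row 3, column 5: eliminating its row and column leaves {δ}.
Row 4, column 4: eliminating its row and column leaves {α}.
Row 5, column 1: eliminating its row and column leaves {δ}.
Row 5, column 3: eliminating its row and column leaves {α, γ}.
Row 5, column 5: eliminating its row and column leaves {δ, ε}.
Row 5, column 6: eliminating its row and column leaves {α, γ}.
Row 6, column 3: eliminating its row and column leaves {ζ}.
Enumerating the assignments across these blanks that avoid any row or column repeat gives 2 completions.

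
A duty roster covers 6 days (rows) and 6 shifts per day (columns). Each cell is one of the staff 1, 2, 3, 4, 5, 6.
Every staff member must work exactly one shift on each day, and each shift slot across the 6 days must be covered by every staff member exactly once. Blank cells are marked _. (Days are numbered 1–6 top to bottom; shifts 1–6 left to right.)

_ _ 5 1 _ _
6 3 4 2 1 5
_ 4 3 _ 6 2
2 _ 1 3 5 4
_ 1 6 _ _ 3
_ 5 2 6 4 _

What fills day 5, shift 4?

4

Day 1, shift 6: day 1 has {1, 5} and shift 6 has {2, 3, 4, 5}, leaving only 6.
Day 1, shift 2: day 1 has {1, 5, 6} and shift 2 has {1, 3, 4, 5}, leaving only 2.
Day 1, shift 5: day 1 has {1, 2, 5, 6} and shift 5 has {1, 4, 5, 6}, leaving only 3.
Day 1, shift 1: day 1 has {1, 2, 3, 5, 6} and shift 1 has {2, 6}, leaving only 4.
Day 3, shift 4: day 3 has {2, 3, 4, 6} and shift 4 has {1, 2, 3, 6}, leaving only 5.
Day 5 already has {1, 3, 6} and shift 4 already has {1, 2, 3, 5, 6}, so day 5, shift 4 must be 4.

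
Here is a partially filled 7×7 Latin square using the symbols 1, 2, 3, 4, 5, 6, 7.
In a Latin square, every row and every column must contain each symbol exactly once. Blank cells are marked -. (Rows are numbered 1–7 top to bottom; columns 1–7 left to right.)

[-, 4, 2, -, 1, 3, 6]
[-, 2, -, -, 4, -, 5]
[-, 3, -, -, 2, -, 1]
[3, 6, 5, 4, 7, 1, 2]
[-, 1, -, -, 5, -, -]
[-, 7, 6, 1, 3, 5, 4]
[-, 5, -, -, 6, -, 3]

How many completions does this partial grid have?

Row 1, column 1: eliminating its row and column leaves {5, 7}.
Row 1, column 4: eliminating its row and column leaves {5, 7}.
Row 2, column 1: eliminating its row and column leaves {1, 6, 7}.
Row 2, column 3: eliminating its row and column leaves {1, 3, 7}.
Row 2, column 4: eliminating its row and column leaves {3, 6, 7}.
Row 2, column 6: eliminating its row and column leaves {6, 7}.
Row 3, column 1: eliminating its row and column leaves {4, 5, 6, 7}.
Row 3, column 3: eliminating its row and column leaves {4, 7}.
Row 3, column 4: eliminating its row and column leaves {5, 6, 7}.
Row 3, column 6: eliminating its row and column leaves {4, 6, 7}.
Row 5, column 1: eliminating its row and column leaves {2, 4, 6, 7}.
Row 5, column 3: eliminating its row and column leaves {3, 4, 7}.
Row 5, column 4: eliminating its row and column leaves {2, 3, 6, 7}.
Row 5, column 6: eliminating its row and column leaves {2, 4, 6, 7}.
Row 5, column 7: eliminating its row and column leaves {7}.
Row 6, column 1: eliminating its row and column leaves {2}.
Row 7, column 1: eliminating its row and column leaves {1, 2, 4, 7}.
Row 7, column 3: eliminating its row and column leaves {1, 4, 7}.
Row 7, column 4: eliminating its row and column leaves {2, 7}.
Row 7, column 6: eliminating its row and column leaves {2, 4, 7}.
Enumerating the assignments across these blanks that avoid any row or column repeat gives 9 completions.

9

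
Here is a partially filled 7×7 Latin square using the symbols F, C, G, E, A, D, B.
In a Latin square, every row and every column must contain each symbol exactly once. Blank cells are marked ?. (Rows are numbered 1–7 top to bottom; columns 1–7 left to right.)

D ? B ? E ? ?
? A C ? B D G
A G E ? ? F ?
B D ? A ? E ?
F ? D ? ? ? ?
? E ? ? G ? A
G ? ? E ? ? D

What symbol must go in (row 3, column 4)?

C

Row 2, column 1: row 2 has {C, G, A, D, B} and column 1 has {F, G, A, D, B}, leaving only E.
Row 2, column 4: row 2 has {C, G, E, A, D, B} and column 4 has {E, A}, leaving only F.
Row 6, column 1: row 6 has {G, E, A} and column 1 has {F, G, E, A, D, B}, leaving only C.
Row 6, column 3: row 6 has {C, G, E, A} and column 3 has {C, E, D, B}, leaving only F.
Row 4, column 3: row 4 has {E, A, D, B} and column 3 has {F, C, E, D, B}, leaving only G.
Row 6, column 6: row 6 has {F, C, G, E, A} and column 6 has {F, E, D}, leaving only B.
Row 6, column 4: row 6 has {F, C, G, E, A, B} and column 4 has {F, E, A}, leaving only D.
Row 7, column 3: row 7 has {G, E, D} and column 3 has {F, C, G, E, D, B}, leaving only A.
Row 7, column 6: row 7 has {G, E, A, D} and column 6 has {F, E, D, B}, leaving only C.
Row 7, column 5: row 7 has {C, G, E, A, D} and column 5 has {G, E, B}, leaving only F.
Row 4, column 5: row 4 has {G, E, A, D, B} and column 5 has {F, G, E, B}, leaving only C.
Row 3, column 5: row 3 has {F, G, E, A} and column 5 has {F, C, G, E, B}, leaving only D.
Row 4, column 7: row 4 has {C, G, E, A, D, B} and column 7 has {G, A, D}, leaving only F.
Row 1, column 7: row 1 has {E, D, B} and column 7 has {F, G, A, D}, leaving only C.
Row 1, column 2: row 1 has {C, E, D, B} and column 2 has {G, E, A, D}, leaving only F.
Row 1, column 4: row 1 has {F, C, E, D, B} and column 4 has {F, E, A, D}, leaving only G.
Row 1, column 6: row 1 has {F, C, G, E, D, B} and column 6 has {F, C, E, D, B}, leaving only A.
Row 3, column 7: row 3 has {F, G, E, A, D} and column 7 has {F, C, G, A, D}, leaving only B.
Row 3 already has {F, G, E, A, D, B} and column 4 already has {F, G, E, A, D}, so row 3, column 4 must be C.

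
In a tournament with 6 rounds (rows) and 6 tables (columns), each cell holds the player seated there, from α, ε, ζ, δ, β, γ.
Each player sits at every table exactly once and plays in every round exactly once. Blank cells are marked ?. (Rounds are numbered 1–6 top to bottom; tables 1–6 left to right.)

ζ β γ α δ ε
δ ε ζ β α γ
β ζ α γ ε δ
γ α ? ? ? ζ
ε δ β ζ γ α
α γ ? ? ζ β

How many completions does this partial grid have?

2

Round 4, table 3: eliminating its round and table leaves {ε, δ}.
Round 4, table 4: eliminating its round and table leaves {ε, δ}.
Round 4, table 5: eliminating its round and table leaves {β}.
Round 6, table 3: eliminating its round and table leaves {ε, δ}.
Round 6, table 4: eliminating its round and table leaves {ε, δ}.
Enumerating the assignments across these blanks that avoid any round or table repeat gives 2 completions.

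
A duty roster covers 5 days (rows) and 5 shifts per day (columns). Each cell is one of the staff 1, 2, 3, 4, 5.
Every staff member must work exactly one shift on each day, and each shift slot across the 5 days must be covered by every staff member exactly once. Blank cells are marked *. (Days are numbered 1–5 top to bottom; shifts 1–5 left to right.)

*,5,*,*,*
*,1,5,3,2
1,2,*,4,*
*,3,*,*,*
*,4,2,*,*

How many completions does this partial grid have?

3

Day 1, shift 1: eliminating its day and shift leaves {2, 3, 4}.
Day 1, shift 3: eliminating its day and shift leaves {1, 3, 4}.
Day 1, shift 4: eliminating its day and shift leaves {1, 2}.
Day 1, shift 5: eliminating its day and shift leaves {1, 3, 4}.
Day 2, shift 1: eliminating its day and shift leaves {4}.
Day 3, shift 3: eliminating its day and shift leaves {3}.
Day 3, shift 5: eliminating its day and shift leaves {3, 5}.
Day 4, shift 1: eliminating its day and shift leaves {2, 4, 5}.
Day 4, shift 3: eliminating its day and shift leaves {1, 4}.
Day 4, shift 4: eliminating its day and shift leaves {1, 2, 5}.
Day 4, shift 5: eliminating its day and shift leaves {1, 4, 5}.
Day 5, shift 1: eliminating its day and shift leaves {3, 5}.
Day 5, shift 4: eliminating its day and shift leaves {1, 5}.
Day 5, shift 5: eliminating its day and shift leaves {1, 3, 5}.
Enumerating the assignments across these blanks that avoid any day or shift repeat gives 3 completions.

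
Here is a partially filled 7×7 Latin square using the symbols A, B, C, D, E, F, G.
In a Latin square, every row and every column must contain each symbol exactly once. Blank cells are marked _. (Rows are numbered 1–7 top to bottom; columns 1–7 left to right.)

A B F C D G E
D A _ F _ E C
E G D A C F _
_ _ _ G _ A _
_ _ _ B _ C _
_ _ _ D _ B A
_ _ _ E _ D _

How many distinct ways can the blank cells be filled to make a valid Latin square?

Row 2, column 3: eliminating its row and column leaves {B, G}.
Row 2, column 5: eliminating its row and column leaves {B, G}.
Row 3, column 7: eliminating its row and column leaves {B}.
Row 4, column 1: eliminating its row and column leaves {B, C, F}.
Row 4, column 2: eliminating its row and column leaves {C, D, E, F}.
Row 4, column 3: eliminating its row and column leaves {B, C, E}.
Row 4, column 5: eliminating its row and column leaves {B, E, F}.
Row 4, column 7: eliminating its row and column leaves {B, D, F}.
Row 5, column 1: eliminating its row and column leaves {F, G}.
Row 5, column 2: eliminating its row and column leaves {D, E, F}.
Row 5, column 3: eliminating its row and column leaves {A, E, G}.
Row 5, column 5: eliminating its row and column leaves {A, E, F, G}.
Row 5, column 7: eliminating its row and column leaves {D, F, G}.
Row 6, column 1: eliminating its row and column leaves {C, F, G}.
Row 6, column 2: eliminating its row and column leaves {C, E, F}.
Row 6, column 3: eliminating its row and column leaves {C, E, G}.
Row 6, column 5: eliminating its row and column leaves {E, F, G}.
Row 7, column 1: eliminating its row and column leaves {B, C, F, G}.
Row 7, column 2: eliminating its row and column leaves {C, F}.
Row 7, column 3: eliminating its row and column leaves {A, B, C, G}.
Row 7, column 5: eliminating its row and column leaves {A, B, F, G}.
Row 7, column 7: eliminating its row and column leaves {B, F, G}.
Enumerating the assignments across these blanks that avoid any row or column repeat gives 26 completions.

26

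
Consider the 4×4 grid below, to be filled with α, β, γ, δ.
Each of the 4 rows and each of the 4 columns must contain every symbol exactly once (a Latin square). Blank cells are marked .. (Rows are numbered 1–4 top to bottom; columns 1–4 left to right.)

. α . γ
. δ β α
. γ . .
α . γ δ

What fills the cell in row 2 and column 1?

Row 2 already has {α, β, δ} and column 1 already has {α}, so row 2, column 1 must be γ.

γ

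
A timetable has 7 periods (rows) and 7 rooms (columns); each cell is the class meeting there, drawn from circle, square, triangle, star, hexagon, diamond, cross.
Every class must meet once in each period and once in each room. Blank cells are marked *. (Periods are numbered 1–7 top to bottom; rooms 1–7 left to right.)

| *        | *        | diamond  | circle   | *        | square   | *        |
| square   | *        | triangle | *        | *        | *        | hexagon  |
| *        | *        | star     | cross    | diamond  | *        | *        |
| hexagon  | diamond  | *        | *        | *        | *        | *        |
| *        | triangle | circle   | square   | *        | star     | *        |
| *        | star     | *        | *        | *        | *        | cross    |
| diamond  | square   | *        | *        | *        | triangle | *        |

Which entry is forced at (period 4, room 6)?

Period 5, room 1: period 5 has {circle, square, triangle, star} and room 1 has {square, hexagon, diamond}, leaving only cross.
Period 5, room 5: period 5 has {circle, square, triangle, star, cross} and room 5 has {diamond}, leaving only hexagon.
Period 5, room 7: period 5 has {circle, square, triangle, star, hexagon, cross} and room 7 has {hexagon, cross}, leaving only diamond.
Period 4, room 6 is narrowed to {circle, cross}.
If it were circle, then period 6, room 6 would be left with no valid symbol.
So period 4, room 6 must be cross.

cross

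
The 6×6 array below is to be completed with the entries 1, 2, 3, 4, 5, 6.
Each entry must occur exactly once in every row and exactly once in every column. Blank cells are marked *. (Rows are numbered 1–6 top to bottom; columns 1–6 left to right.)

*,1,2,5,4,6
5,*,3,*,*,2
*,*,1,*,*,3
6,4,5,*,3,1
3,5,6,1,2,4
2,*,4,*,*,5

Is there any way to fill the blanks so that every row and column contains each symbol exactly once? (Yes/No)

Row 1, column 1: row 1 together with column 1 already contain {1, 2, 3, 4, 5, 6} — every symbol — so nothing can go there. The grid has no valid completion.

No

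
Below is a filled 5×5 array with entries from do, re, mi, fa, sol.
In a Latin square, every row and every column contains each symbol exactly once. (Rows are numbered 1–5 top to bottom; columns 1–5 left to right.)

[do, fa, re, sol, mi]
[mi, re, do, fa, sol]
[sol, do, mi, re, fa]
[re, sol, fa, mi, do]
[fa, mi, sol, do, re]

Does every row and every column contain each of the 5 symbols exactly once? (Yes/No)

Yes

Each row is a permutation of the 5 symbols, and so is each column.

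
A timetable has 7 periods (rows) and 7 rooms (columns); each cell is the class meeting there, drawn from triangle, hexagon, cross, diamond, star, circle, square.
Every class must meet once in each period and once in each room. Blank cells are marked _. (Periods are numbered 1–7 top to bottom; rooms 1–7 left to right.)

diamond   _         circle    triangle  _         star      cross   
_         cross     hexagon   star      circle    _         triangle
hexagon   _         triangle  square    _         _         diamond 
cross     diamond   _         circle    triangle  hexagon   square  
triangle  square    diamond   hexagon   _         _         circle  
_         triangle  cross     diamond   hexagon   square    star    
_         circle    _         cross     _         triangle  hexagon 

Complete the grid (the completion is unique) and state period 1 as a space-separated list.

diamond hexagon circle triangle square star cross

Period 1, room 2: period 1 has {triangle, cross, diamond, star, circle} and room 2 has {triangle, cross, diamond, circle, square}, leaving only hexagon.
Period 1, room 5: period 1 has {triangle, hexagon, cross, diamond, star, circle} and room 5 has {triangle, hexagon, circle}, leaving only square.
So period 1 reads: diamond hexagon circle triangle square star cross.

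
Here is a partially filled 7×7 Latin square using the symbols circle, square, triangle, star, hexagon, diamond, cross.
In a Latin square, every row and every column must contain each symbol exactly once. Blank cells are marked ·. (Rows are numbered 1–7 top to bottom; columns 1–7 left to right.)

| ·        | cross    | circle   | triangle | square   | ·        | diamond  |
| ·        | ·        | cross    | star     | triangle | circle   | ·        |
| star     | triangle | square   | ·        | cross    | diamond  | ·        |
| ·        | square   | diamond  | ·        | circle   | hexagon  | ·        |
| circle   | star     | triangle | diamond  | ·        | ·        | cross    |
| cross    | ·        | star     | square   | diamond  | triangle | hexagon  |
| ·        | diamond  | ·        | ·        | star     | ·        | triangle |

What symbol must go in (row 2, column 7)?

square

Row 2 already has {circle, triangle, star, cross} and column 7 already has {triangle, hexagon, diamond, cross}, so row 2, column 7 must be square.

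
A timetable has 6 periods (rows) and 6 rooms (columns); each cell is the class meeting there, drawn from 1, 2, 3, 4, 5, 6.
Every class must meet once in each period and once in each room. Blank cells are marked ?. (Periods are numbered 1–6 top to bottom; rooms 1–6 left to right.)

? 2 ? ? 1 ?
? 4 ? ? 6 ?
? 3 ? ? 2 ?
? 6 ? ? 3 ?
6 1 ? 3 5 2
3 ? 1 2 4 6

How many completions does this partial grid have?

Period 1, room 1: eliminating its period and room leaves {4, 5}.
Period 1, room 3: eliminating its period and room leaves {3, 4, 5, 6}.
Period 1, room 4: eliminating its period and room leaves {4, 5, 6}.
Period 1, room 6: eliminating its period and room leaves {3, 4, 5}.
Period 2, room 1: eliminating its period and room leaves {1, 2, 5}.
Period 2, room 3: eliminating its period and room leaves {2, 3, 5}.
Period 2, room 4: eliminating its period and room leaves {1, 5}.
Period 2, room 6: eliminating its period and room leaves {1, 3, 5}.
Period 3, room 1: eliminating its period and room leaves {1, 4, 5}.
Period 3, room 3: eliminating its period and room leaves {4, 5, 6}.
Period 3, room 4: eliminating its period and room leaves {1, 4, 5, 6}.
Period 3, room 6: eliminating its period and room leaves {1, 4, 5}.
Period 4, room 1: eliminating its period and room leaves {1, 2, 4, 5}.
Period 4, room 3: eliminating its period and room leaves {2, 4, 5}.
Period 4, room 4: eliminating its period and room leaves {1, 4, 5}.
Period 4, room 6: eliminating its period and room leaves {1, 4, 5}.
Period 5, room 3: eliminating its period and room leaves {4}.
Period 6, room 2: eliminating its period and room leaves {5}.
Enumerating the assignments across these blanks that avoid any period or room repeat gives 16 completions.

16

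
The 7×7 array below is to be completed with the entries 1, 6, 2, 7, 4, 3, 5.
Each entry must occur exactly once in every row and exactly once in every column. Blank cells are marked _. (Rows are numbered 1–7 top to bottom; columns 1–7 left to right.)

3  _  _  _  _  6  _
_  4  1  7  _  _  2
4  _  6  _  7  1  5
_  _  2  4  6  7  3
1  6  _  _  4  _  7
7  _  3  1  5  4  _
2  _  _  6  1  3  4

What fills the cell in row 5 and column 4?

3

Row 1, column 5: row 1 has {6, 3} and column 5 has {1, 6, 7, 4, 5}, leaving only 2.
Row 1, column 4: row 1 has {6, 2, 3} and column 4 has {1, 6, 7, 4}, leaving only 5.
Row 1, column 7: row 1 has {6, 2, 3, 5} and column 7 has {2, 7, 4, 3, 5}, leaving only 1.
Row 1, column 2: row 1 has {1, 6, 2, 3, 5} and column 2 has {6, 4}, leaving only 7.
Row 1, column 3: row 1 has {1, 6, 2, 7, 3, 5} and column 3 has {1, 6, 2, 3}, leaving only 4.
Row 2, column 5: row 2 has {1, 2, 7, 4} and column 5 has {1, 6, 2, 7, 4, 5}, leaving only 3.
Row 2, column 6: row 2 has {1, 2, 7, 4, 3} and column 6 has {1, 6, 7, 4, 3}, leaving only 5.
Row 2, column 1: row 2 has {1, 2, 7, 4, 3, 5} and column 1 has {1, 2, 7, 4, 3}, leaving only 6.
Row 4, column 1: row 4 has {6, 2, 7, 4, 3} and column 1 has {1, 6, 2, 7, 4, 3}, leaving only 5.
Row 4, column 2: row 4 has {6, 2, 7, 4, 3, 5} and column 2 has {6, 7, 4}, leaving only 1.
Row 5, column 3: row 5 has {1, 6, 7, 4} and column 3 has {1, 6, 2, 4, 3}, leaving only 5.
Row 5, column 6: row 5 has {1, 6, 7, 4, 5} and column 6 has {1, 6, 7, 4, 3, 5}, leaving only 2.
Row 5 already has {1, 6, 2, 7, 4, 5} and column 4 already has {1, 6, 7, 4, 5}, so row 5, column 4 must be 3.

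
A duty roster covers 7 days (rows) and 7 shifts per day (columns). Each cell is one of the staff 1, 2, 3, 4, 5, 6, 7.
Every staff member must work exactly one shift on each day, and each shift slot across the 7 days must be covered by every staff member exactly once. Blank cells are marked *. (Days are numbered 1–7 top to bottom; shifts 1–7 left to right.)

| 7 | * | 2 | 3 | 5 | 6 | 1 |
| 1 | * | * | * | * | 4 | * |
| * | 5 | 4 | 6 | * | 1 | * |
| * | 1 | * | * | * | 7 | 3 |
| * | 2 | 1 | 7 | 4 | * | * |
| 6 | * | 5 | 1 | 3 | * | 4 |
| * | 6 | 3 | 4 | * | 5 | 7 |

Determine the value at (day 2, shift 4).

Day 1, shift 2: day 1 has {1, 2, 3, 5, 6, 7} and shift 2 has {1, 2, 5, 6}, leaving only 4.
Day 3, shift 7: day 3 has {1, 4, 5, 6} and shift 7 has {1, 3, 4, 7}, leaving only 2.
Day 3, shift 1: day 3 has {1, 2, 4, 5, 6} and shift 1 has {1, 6, 7}, leaving only 3.
Day 3, shift 5: day 3 has {1, 2, 3, 4, 5, 6} and shift 5 has {3, 4, 5}, leaving only 7.
Day 4, shift 3: day 4 has {1, 3, 7} and shift 3 has {1, 2, 3, 4, 5}, leaving only 6.
Day 2, shift 3: day 2 has {1, 4} and shift 3 has {1, 2, 3, 4, 5, 6}, leaving only 7.
Day 2, shift 2: day 2 has {1, 4, 7} and shift 2 has {1, 2, 4, 5, 6}, leaving only 3.
Day 4, shift 5: day 4 has {1, 3, 6, 7} and shift 5 has {3, 4, 5, 7}, leaving only 2.
Day 2, shift 5: day 2 has {1, 3, 4, 7} and shift 5 has {2, 3, 4, 5, 7}, leaving only 6.
Day 2, shift 7: day 2 has {1, 3, 4, 6, 7} and shift 7 has {1, 2, 3, 4, 7}, leaving only 5.
Day 2 already has {1, 3, 4, 5, 6, 7} and shift 4 already has {1, 3, 4, 6, 7}, so day 2, shift 4 must be 2.

2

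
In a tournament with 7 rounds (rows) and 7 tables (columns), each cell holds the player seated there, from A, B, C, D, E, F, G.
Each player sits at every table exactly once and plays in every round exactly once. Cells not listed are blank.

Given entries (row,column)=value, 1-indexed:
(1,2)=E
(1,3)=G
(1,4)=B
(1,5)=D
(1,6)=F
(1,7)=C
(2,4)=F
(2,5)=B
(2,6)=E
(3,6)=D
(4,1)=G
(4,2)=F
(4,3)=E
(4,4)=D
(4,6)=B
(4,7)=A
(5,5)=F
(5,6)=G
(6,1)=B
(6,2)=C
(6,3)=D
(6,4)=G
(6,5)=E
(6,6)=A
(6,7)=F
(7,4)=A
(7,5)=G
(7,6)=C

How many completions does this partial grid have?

Round 1, table 1: eliminating its round and table leaves {A}.
Round 2, table 1: eliminating its round and table leaves {A, C, D}.
Round 2, table 2: eliminating its round and table leaves {A, D, G}.
Round 2, table 3: eliminating its round and table leaves {A, C}.
Round 2, table 7: eliminating its round and table leaves {D, G}.
Round 3, table 1: eliminating its round and table leaves {A, C, E, F}.
Round 3, table 2: eliminating its round and table leaves {A, B, G}.
Round 3, table 3: eliminating its round and table leaves {A, B, C, F}.
Round 3, table 4: eliminating its round and table leaves {C, E}.
Round 3, table 5: eliminating its round and table leaves {A, C}.
Round 3, table 7: eliminating its round and table leaves {B, E, G}.
Round 4, table 5: eliminating its round and table leaves {C}.
Round 5, table 1: eliminating its round and table leaves {A, C, D, E}.
Round 5, table 2: eliminating its round and table leaves {A, B, D}.
Round 5, table 3: eliminating its round and table leaves {A, B, C}.
Round 5, table 4: eliminating its round and table leaves {C, E}.
Round 5, table 7: eliminating its round and table leaves {B, D, E}.
Round 7, table 1: eliminating its round and table leaves {D, E, F}.
Round 7, table 2: eliminating its round and table leaves {B, D}.
Round 7, table 3: eliminating its round and table leaves {B, F}.
Round 7, table 7: eliminating its round and table leaves {B, D, E}.
Enumerating the assignments across these blanks that avoid any round or table repeat gives 9 completions.

9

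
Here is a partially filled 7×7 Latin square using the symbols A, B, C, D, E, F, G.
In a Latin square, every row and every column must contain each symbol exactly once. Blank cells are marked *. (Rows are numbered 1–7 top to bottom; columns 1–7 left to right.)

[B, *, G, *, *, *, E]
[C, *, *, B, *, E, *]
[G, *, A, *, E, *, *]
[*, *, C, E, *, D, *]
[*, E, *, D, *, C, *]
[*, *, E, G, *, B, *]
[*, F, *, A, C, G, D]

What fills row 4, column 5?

G

Row 3, column 6: row 3 has {A, E, G} and column 6 has {B, C, D, E, G}, leaving only F.
Row 1, column 6: row 1 has {B, E, G} and column 6 has {B, C, D, E, F, G}, leaving only A.
Row 3, column 4: row 3 has {A, E, F, G} and column 4 has {A, B, D, E, G}, leaving only C.
Row 1, column 4: row 1 has {A, B, E, G} and column 4 has {A, B, C, D, E, G}, leaving only F.
Row 1, column 5: row 1 has {A, B, E, F, G} and column 5 has {C, E}, leaving only D.
Row 1, column 2: row 1 has {A, B, D, E, F, G} and column 2 has {E, F}, leaving only C.
Row 3, column 7: row 3 has {A, C, E, F, G} and column 7 has {D, E}, leaving only B.
Row 3, column 2: row 3 has {A, B, C, E, F, G} and column 2 has {C, E, F}, leaving only D.
Row 6, column 2: row 6 has {B, E, G} and column 2 has {C, D, E, F}, leaving only A.
Row 2, column 2: row 2 has {B, C, E} and column 2 has {A, C, D, E, F}, leaving only G.
Row 4, column 2: row 4 has {C, D, E} and column 2 has {A, C, D, E, F, G}, leaving only B.
Row 6, column 5: row 6 has {A, B, E, G} and column 5 has {C, D, E}, leaving only F.
Row 2, column 5: row 2 has {B, C, E, G} and column 5 has {C, D, E, F}, leaving only A.
Row 4 already has {B, C, D, E} and column 5 already has {A, C, D, E, F}, so row 4, column 5 must be G.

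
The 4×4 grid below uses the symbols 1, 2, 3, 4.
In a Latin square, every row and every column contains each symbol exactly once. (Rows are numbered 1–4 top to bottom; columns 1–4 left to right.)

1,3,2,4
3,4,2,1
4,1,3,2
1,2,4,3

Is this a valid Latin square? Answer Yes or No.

No

Every row is a permutation, but column 3 contains 2 twice (at rows 1 and 2).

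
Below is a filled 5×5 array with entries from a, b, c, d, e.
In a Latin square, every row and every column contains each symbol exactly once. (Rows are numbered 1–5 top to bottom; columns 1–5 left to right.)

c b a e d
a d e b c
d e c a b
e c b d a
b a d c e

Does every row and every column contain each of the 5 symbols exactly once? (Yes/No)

Yes

Each row is a permutation of the 5 symbols, and so is each column.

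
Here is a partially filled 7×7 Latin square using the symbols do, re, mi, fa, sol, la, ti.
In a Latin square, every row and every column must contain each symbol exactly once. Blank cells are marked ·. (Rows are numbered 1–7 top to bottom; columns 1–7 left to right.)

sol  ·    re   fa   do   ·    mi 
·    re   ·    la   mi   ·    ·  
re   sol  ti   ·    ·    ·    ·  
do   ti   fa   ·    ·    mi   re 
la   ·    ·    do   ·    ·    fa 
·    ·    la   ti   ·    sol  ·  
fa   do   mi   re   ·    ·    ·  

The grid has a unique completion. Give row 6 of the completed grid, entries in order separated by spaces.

mi fa la ti re sol do

Row 6, column 1: row 6 has {sol, la, ti} and column 1 has {do, re, fa, sol, la}, leaving only mi.
Row 6, column 2: row 6 has {mi, sol, la, ti} and column 2 has {do, re, sol, ti}, leaving only fa.
Row 6, column 5: row 6 has {mi, fa, sol, la, ti} and column 5 has {do, mi}, leaving only re.
Row 6, column 7: row 6 has {re, mi, fa, sol, la, ti} and column 7 has {re, mi, fa}, leaving only do.
So row 6 reads: mi fa la ti re sol do.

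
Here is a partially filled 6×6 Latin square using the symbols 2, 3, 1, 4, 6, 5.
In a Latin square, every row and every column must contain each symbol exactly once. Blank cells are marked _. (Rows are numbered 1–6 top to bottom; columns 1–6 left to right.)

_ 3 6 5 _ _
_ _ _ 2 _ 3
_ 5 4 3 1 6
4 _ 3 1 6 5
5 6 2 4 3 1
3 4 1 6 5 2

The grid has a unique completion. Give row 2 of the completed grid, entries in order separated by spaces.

6 1 5 2 4 3

Row 2, column 2: row 2 has {2, 3} and column 2 has {3, 4, 6, 5}, leaving only 1.
Row 2, column 1: row 2 has {2, 3, 1} and column 1 has {3, 4, 5}, leaving only 6.
Row 2, column 3: row 2 has {2, 3, 1, 6} and column 3 has {2, 3, 1, 4, 6}, leaving only 5.
Row 2, column 5: row 2 has {2, 3, 1, 6, 5} and column 5 has {3, 1, 6, 5}, leaving only 4.
So row 2 reads: 6 1 5 2 4 3.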